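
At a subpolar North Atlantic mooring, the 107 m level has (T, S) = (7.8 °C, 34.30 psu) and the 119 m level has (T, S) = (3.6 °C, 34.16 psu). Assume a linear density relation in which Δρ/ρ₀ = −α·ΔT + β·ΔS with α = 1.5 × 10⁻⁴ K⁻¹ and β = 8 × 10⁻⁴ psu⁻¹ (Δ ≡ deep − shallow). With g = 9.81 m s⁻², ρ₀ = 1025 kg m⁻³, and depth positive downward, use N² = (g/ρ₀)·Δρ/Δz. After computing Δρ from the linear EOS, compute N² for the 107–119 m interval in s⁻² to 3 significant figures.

ΔT = -4.2 K, ΔS = -0.14 psu (deep − shallow).
Δρ/ρ₀ = −αΔT + βΔS = 6.30 × 10⁻⁴ − 1.12 × 10⁻⁴ = 5.18 × 10⁻⁴, so Δρ ≈ 0.5309 kg m⁻³.
N² = (g/ρ₀)·Δρ/Δz = g·(Δρ/ρ₀)/Δz = 9.81 × 5.18 × 10⁻⁴ / 12 = 4.2346 × 10⁻⁴ s⁻² ≈ 4.23 × 10⁻⁴ s⁻².

4.23 × 10⁻⁴ s⁻²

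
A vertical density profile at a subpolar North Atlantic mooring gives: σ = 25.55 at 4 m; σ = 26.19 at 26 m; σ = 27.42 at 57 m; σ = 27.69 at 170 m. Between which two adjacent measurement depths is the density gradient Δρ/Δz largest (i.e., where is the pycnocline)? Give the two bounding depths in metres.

Compute the density gradient over each adjacent pair:
  4–26 m: Δρ/Δz = 0.64/22 = 0.029 kg m⁻⁴
  26–57 m: Δρ/Δz = 1.23/31 = 0.040 kg m⁻⁴
  57–170 m: Δρ/Δz = 0.27/113 = 2.4 × 10⁻³ kg m⁻⁴
The largest gradient is in the 26–57 m interval — the pycnocline.

26–57 m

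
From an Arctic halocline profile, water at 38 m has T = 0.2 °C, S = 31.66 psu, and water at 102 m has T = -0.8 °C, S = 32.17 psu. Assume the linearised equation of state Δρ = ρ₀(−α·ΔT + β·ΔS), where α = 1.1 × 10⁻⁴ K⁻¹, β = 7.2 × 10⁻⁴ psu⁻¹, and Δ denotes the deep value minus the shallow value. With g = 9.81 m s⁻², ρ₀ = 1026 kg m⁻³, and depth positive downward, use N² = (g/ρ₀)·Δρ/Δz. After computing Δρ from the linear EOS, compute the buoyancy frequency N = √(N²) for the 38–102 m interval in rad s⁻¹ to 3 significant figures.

ΔT = -1.0 K, ΔS = +0.51 psu (deep − shallow).
Δρ/ρ₀ = −αΔT + βΔS = 1.10 × 10⁻⁴ + 3.672 × 10⁻⁴ = 4.772 × 10⁻⁴, so Δρ ≈ 0.4896 kg m⁻³.
N² = (g/ρ₀)·Δρ/Δz = g·(Δρ/ρ₀)/Δz = 9.81 × 4.772 × 10⁻⁴ / 64 = 7.3146 × 10⁻⁵ s⁻².
N = √(7.3146 × 10⁻⁵) = 8.5525 × 10⁻³ rad s⁻¹ ≈ 8.55 × 10⁻³ rad s⁻¹.

8.55 × 10⁻³ rad s⁻¹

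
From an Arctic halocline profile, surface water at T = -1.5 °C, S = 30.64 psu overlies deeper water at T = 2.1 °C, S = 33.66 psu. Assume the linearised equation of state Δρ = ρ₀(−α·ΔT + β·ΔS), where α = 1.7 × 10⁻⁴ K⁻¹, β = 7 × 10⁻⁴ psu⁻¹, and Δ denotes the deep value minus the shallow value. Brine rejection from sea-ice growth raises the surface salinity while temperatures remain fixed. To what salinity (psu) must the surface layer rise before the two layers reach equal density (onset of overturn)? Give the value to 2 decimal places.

Neutral buoyancy requires −α(T_deep − T_surf) + β(S_deep − S_surf′) = 0.
S_surf′ = S_deep − (α/β)·ΔT = 33.66 − (1.7 × 10⁻⁴/7 × 10⁻⁴)·(+3.6) = 32.7857 psu.
Increase required: 32.7857 − 30.64 = 2.1457 psu.

32.79 psu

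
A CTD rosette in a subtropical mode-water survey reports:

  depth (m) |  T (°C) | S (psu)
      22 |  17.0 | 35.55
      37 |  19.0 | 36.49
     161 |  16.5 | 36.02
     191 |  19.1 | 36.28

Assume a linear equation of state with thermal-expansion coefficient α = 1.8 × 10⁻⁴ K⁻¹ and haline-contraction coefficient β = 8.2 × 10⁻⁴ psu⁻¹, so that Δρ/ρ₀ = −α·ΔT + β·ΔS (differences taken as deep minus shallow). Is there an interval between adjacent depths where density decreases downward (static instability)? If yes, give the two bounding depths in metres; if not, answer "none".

Evaluate Δρ/ρ₀ = −αΔT + βΔS across each adjacent pair:
  22–37 m: −αΔT+βΔS = −(1.8 × 10⁻⁴)(+2.0)+(8.2 × 10⁻⁴)(+0.94) = 4.1 × 10⁻⁴ → stable
  37–161 m: −αΔT+βΔS = −(1.8 × 10⁻⁴)(-2.5)+(8.2 × 10⁻⁴)(-0.47) = 6.5 × 10⁻⁵ → stable
  161–191 m: −αΔT+βΔS = −(1.8 × 10⁻⁴)(+2.6)+(8.2 × 10⁻⁴)(+0.26) = -2.5 × 10⁻⁴ → UNSTABLE
The 161–191 m interval has Δρ < 0: lighter water underlies denser water.

161–191 m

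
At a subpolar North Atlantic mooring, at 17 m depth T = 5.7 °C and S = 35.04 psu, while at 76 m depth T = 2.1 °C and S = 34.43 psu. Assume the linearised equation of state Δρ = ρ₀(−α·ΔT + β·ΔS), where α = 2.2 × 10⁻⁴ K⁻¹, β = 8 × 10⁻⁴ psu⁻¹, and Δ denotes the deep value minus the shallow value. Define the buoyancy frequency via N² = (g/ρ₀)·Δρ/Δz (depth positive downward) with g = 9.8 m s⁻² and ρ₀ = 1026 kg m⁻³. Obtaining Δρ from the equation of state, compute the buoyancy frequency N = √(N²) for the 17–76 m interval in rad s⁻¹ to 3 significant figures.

ΔT = -3.6 K, ΔS = -0.61 psu (deep − shallow).
Δρ/ρ₀ = −αΔT + βΔS = 7.92 × 10⁻⁴ − 4.88 × 10⁻⁴ = 3.04 × 10⁻⁴, so Δρ ≈ 0.3119 kg m⁻³.
N² = (g/ρ₀)·Δρ/Δz = g·(Δρ/ρ₀)/Δz = 9.8 × 3.04 × 10⁻⁴ / 59 = 5.0495 × 10⁻⁵ s⁻².
N = √(5.0495 × 10⁻⁵) = 7.1060 × 10⁻³ rad s⁻¹ ≈ 7.11 × 10⁻³ rad s⁻¹.

7.11 × 10⁻³ rad s⁻¹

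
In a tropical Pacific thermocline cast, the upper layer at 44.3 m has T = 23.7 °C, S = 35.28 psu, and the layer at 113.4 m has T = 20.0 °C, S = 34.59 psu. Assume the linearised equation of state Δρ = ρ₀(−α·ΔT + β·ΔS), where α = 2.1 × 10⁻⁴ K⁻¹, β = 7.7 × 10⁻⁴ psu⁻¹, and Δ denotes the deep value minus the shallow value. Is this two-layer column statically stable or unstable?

stable

ΔT = 20.0 − 23.7 = -3.7 K and ΔS = 34.59 − 35.28 = -0.69 psu (deep − shallow).
−αΔT = 7.77 × 10⁻⁴; βΔS = -5.313 × 10⁻⁴; sum Δρ/ρ₀ = 2.457 × 10⁻⁴.
Δρ/ρ₀ > 0, so Δρ > 0: deeper water is denser → statically stable.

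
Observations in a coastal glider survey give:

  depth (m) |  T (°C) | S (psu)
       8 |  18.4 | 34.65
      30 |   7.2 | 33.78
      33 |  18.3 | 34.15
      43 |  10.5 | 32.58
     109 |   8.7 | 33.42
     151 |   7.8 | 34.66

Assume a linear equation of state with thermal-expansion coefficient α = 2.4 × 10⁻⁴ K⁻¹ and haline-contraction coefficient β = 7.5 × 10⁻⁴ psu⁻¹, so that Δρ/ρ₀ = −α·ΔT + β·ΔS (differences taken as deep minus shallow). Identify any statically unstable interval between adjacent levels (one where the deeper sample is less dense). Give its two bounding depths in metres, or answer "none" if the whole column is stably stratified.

Evaluate Δρ/ρ₀ = −αΔT + βΔS across each adjacent pair:
  8–30 m: −αΔT+βΔS = −(2.4 × 10⁻⁴)(-11.2)+(7.5 × 10⁻⁴)(-0.87) = 2.0 × 10⁻³ → stable
  30–33 m: −αΔT+βΔS = −(2.4 × 10⁻⁴)(+11.1)+(7.5 × 10⁻⁴)(+0.37) = -2.4 × 10⁻³ → UNSTABLE
  33–43 m: −αΔT+βΔS = −(2.4 × 10⁻⁴)(-7.8)+(7.5 × 10⁻⁴)(-1.57) = 6.9 × 10⁻⁴ → stable
  43–109 m: −αΔT+βΔS = −(2.4 × 10⁻⁴)(-1.8)+(7.5 × 10⁻⁴)(+0.84) = 1.1 × 10⁻³ → stable
  109–151 m: −αΔT+βΔS = −(2.4 × 10⁻⁴)(-0.9)+(7.5 × 10⁻⁴)(+1.24) = 1.1 × 10⁻³ → stable
The 30–33 m interval has Δρ < 0: lighter water underlies denser water.

30–33 m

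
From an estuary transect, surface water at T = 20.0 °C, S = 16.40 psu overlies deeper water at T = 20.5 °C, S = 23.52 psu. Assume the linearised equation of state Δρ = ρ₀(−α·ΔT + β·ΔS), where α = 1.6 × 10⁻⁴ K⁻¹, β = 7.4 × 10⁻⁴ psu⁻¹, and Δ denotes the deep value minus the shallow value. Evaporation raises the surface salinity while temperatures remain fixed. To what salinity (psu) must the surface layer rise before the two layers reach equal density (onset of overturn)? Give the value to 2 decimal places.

Neutral buoyancy requires −α(T_deep − T_surf) + β(S_deep − S_surf′) = 0.
S_surf′ = S_deep − (α/β)·ΔT = 23.52 − (1.6 × 10⁻⁴/7.4 × 10⁻⁴)·(+0.5) = 23.4119 psu.
Increase required: 23.4119 − 16.40 = 7.0119 psu.

23.41 psu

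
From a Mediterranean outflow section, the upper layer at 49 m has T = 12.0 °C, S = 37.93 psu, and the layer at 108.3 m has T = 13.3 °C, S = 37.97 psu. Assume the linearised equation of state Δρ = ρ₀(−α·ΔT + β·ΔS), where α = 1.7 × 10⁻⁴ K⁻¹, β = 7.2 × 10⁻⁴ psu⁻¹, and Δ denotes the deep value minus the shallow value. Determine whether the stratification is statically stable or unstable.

unstable

ΔT = 13.3 − 12.0 = +1.3 K and ΔS = 37.97 − 37.93 = +0.04 psu (deep − shallow).
−αΔT = -2.21 × 10⁻⁴; βΔS = 2.88 × 10⁻⁵; sum Δρ/ρ₀ = -1.922 × 10⁻⁴.
Δρ/ρ₀ < 0, so Δρ < 0: deeper water is lighter → statically unstable; the column would overturn.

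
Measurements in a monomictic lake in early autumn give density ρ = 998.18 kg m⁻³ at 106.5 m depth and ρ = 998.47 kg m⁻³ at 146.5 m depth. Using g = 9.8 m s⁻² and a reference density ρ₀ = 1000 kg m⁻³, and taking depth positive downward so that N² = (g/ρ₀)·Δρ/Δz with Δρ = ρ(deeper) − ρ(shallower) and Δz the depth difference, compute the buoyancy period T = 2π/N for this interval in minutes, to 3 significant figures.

Δρ = 998.47 − 998.18 = 0.29 kg m⁻³ over Δz = 146.5 − 106.5 = 40 m.
N² = (9.8/1000) × (0.29/40) = 7.1050 × 10⁻⁵ s⁻².
N = √(7.1050 × 10⁻⁵) = 8.4291 × 10⁻³ rad s⁻¹, so T = 2π/N = 745.42 s = 12.424 min ≈ 12.4 min.

12.4 min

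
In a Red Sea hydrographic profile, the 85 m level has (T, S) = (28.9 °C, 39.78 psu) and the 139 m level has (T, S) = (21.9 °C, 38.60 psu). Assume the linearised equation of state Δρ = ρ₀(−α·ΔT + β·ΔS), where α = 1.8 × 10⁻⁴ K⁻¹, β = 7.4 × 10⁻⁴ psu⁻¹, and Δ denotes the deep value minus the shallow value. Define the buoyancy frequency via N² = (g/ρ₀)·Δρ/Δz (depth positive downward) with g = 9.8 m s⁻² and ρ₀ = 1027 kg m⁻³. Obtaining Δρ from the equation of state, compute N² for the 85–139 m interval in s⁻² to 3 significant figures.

7.02 × 10⁻⁵ s⁻²

ΔT = -7.0 K, ΔS = -1.18 psu (deep − shallow).
Δρ/ρ₀ = −αΔT + βΔS = 1.26 × 10⁻³ − 8.732 × 10⁻⁴ = 3.868 × 10⁻⁴, so Δρ ≈ 0.3972 kg m⁻³.
N² = (g/ρ₀)·Δρ/Δz = g·(Δρ/ρ₀)/Δz = 9.8 × 3.868 × 10⁻⁴ / 54 = 7.0197 × 10⁻⁵ s⁻² ≈ 7.02 × 10⁻⁵ s⁻².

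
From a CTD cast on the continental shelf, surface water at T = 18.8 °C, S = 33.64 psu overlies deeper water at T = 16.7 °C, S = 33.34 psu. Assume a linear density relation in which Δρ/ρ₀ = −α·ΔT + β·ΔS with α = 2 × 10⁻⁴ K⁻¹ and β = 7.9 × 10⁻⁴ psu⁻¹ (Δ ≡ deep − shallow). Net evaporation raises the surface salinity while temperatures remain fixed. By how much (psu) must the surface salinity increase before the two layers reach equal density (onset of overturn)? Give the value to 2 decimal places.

Neutral buoyancy requires −α(T_deep − T_surf) + β(S_deep − S_surf′) = 0.
S_surf′ = S_deep − (α/β)·ΔT = 33.34 − (2 × 10⁻⁴/7.9 × 10⁻⁴)·(-2.1) = 33.8716 psu.
Increase required: 33.8716 − 33.64 = 0.2316 psu.

0.23 psu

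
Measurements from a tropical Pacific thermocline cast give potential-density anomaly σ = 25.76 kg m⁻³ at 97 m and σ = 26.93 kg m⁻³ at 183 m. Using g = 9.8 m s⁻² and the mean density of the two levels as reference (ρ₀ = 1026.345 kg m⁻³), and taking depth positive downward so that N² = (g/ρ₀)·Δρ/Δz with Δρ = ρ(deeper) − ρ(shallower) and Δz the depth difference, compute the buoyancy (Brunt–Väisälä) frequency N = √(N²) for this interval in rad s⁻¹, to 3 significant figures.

0.0114 rad s⁻¹

Δρ = 1026.93 − 1025.76 = 1.17 kg m⁻³ over Δz = 183 − 97 = 86 m.
N² = (9.8/1026.345) × (1.17/86) = 1.2990 × 10⁻⁴ s⁻².
N = √(1.2990 × 10⁻⁴) = 0.011397 rad s⁻¹ ≈ 0.0114 rad s⁻¹.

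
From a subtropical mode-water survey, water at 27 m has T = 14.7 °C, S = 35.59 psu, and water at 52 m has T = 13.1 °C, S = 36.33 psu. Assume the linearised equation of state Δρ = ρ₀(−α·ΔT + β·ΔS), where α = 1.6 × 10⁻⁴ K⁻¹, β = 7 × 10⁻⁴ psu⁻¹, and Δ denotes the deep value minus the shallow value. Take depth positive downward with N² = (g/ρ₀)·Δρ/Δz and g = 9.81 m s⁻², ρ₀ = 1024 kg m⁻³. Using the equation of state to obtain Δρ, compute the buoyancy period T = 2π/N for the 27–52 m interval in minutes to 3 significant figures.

ΔT = -1.6 K, ΔS = +0.74 psu (deep − shallow).
Δρ/ρ₀ = −αΔT + βΔS = 2.56 × 10⁻⁴ + 5.18 × 10⁻⁴ = 7.74 × 10⁻⁴, so Δρ ≈ 0.7926 kg m⁻³.
N² = (g/ρ₀)·Δρ/Δz = g·(Δρ/ρ₀)/Δz = 9.81 × 7.74 × 10⁻⁴ / 25 = 3.0372 × 10⁻⁴ s⁻².
N = √(3.0372 × 10⁻⁴) = 0.017428 rad s⁻¹ → T = 2π/N = 360.52 s = 6.0087 min ≈ 6.01 min.

6.01 min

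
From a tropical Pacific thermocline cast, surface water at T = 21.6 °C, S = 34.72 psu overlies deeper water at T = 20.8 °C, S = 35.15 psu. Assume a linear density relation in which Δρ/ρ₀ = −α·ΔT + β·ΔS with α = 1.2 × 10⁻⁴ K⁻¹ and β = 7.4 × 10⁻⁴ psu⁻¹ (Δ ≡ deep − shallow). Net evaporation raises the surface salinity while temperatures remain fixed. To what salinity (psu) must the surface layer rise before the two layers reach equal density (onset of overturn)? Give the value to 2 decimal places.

35.28 psu

Neutral buoyancy requires −α(T_deep − T_surf) + β(S_deep − S_surf′) = 0.
S_surf′ = S_deep − (α/β)·ΔT = 35.15 − (1.2 × 10⁻⁴/7.4 × 10⁻⁴)·(-0.8) = 35.2797 psu.
Increase required: 35.2797 − 34.72 = 0.5597 psu.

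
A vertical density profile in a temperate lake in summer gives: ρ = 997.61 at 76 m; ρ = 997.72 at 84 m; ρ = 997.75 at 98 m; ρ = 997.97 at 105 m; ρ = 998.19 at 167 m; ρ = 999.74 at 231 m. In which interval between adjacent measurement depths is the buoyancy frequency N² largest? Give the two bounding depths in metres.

Compute the density gradient over each adjacent pair:
  76–84 m: Δρ/Δz = 0.11/8 = 0.014 kg m⁻⁴
  84–98 m: Δρ/Δz = 0.03/14 = 2.1 × 10⁻³ kg m⁻⁴
  98–105 m: Δρ/Δz = 0.22/7 = 0.031 kg m⁻⁴
  105–167 m: Δρ/Δz = 0.22/62 = 3.5 × 10⁻³ kg m⁻⁴
  167–231 m: Δρ/Δz = 1.55/64 = 0.024 kg m⁻⁴
The largest gradient is in the 98–105 m interval — the pycnocline.

98–105 m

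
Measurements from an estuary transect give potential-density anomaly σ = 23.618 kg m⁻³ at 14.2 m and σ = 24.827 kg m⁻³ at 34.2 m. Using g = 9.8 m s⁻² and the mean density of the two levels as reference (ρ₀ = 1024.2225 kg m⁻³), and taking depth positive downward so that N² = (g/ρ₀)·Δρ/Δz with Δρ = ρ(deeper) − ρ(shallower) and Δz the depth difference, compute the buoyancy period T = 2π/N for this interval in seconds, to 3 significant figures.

Δρ = 1024.827 − 1023.618 = 1.209 kg m⁻³ over Δz = 34.2 − 14.2 = 20 m.
N² = (9.8/1024.2225) × (1.209/20) = 5.7840 × 10⁻⁴ s⁻².
N = √(5.7840 × 10⁻⁴) = 0.024050 rad s⁻¹, so T = 2π/N = 261.26 s ≈ 261 s.

261 s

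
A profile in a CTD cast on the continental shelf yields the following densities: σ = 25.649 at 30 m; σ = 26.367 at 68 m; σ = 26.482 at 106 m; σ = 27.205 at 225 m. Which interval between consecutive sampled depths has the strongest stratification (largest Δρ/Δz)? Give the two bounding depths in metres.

Compute the density gradient over each adjacent pair:
  30–68 m: Δρ/Δz = 0.718/38 = 0.019 kg m⁻⁴
  68–106 m: Δρ/Δz = 0.115/38 = 3.0 × 10⁻³ kg m⁻⁴
  106–225 m: Δρ/Δz = 0.723/119 = 6.1 × 10⁻³ kg m⁻⁴
The largest gradient is in the 30–68 m interval — the pycnocline.

30–68 m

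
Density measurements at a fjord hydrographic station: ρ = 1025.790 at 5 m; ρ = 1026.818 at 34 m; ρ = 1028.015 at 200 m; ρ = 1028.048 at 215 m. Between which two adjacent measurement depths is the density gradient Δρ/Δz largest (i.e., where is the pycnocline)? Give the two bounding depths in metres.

5–34 m

Compute the density gradient over each adjacent pair:
  5–34 m: Δρ/Δz = 1.028/29 = 0.035 kg m⁻⁴
  34–200 m: Δρ/Δz = 1.197/166 = 7.2 × 10⁻³ kg m⁻⁴
  200–215 m: Δρ/Δz = 0.033/15 = 2.2 × 10⁻³ kg m⁻⁴
The largest gradient is in the 5–34 m interval — the pycnocline.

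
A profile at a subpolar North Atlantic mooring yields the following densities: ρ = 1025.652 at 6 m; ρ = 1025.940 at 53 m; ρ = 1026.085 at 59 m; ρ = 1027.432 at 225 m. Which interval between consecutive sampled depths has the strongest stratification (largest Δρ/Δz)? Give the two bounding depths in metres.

53–59 m

Compute the density gradient over each adjacent pair:
  6–53 m: Δρ/Δz = 0.288/47 = 6.1 × 10⁻³ kg m⁻⁴
  53–59 m: Δρ/Δz = 0.145/6 = 0.024 kg m⁻⁴
  59–225 m: Δρ/Δz = 1.347/166 = 8.1 × 10⁻³ kg m⁻⁴
The largest gradient is in the 53–59 m interval — the pycnocline.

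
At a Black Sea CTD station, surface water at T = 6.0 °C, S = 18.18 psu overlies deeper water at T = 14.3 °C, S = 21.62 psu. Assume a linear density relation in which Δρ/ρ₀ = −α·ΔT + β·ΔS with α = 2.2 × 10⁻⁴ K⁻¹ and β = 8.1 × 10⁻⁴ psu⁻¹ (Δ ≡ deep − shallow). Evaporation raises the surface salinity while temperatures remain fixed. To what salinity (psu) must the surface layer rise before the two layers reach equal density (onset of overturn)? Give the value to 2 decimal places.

19.37 psu

Neutral buoyancy requires −α(T_deep − T_surf) + β(S_deep − S_surf′) = 0.
S_surf′ = S_deep − (α/β)·ΔT = 21.62 − (2.2 × 10⁻⁴/8.1 × 10⁻⁴)·(+8.3) = 19.3657 psu.
Increase required: 19.3657 − 18.18 = 1.1857 psu.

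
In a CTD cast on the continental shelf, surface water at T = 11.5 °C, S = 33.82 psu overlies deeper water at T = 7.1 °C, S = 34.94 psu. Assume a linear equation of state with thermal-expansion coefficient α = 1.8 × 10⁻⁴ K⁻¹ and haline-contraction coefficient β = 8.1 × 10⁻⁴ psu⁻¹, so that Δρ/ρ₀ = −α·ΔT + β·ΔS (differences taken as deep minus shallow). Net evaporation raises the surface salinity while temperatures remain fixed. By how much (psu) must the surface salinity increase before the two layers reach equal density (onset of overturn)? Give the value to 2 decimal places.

Neutral buoyancy requires −α(T_deep − T_surf) + β(S_deep − S_surf′) = 0.
S_surf′ = S_deep − (α/β)·ΔT = 34.94 − (1.8 × 10⁻⁴/8.1 × 10⁻⁴)·(-4.4) = 35.9178 psu.
Increase required: 35.9178 − 33.82 = 2.0978 psu.

2.10 psu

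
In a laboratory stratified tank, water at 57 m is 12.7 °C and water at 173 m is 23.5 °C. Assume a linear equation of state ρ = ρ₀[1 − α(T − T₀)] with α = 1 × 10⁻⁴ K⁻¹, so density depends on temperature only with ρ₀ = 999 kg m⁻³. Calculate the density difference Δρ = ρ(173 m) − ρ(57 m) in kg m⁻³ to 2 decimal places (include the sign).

ΔT = +10.8 K, Δρ/ρ₀ = −αΔT = -1.08 × 10⁻³.
Δρ = 999 × (-1.08 × 10⁻³) = -1.08 kg m⁻³.
Negative Δρ: lighter below, statically unstable.

-1.08 kg m⁻³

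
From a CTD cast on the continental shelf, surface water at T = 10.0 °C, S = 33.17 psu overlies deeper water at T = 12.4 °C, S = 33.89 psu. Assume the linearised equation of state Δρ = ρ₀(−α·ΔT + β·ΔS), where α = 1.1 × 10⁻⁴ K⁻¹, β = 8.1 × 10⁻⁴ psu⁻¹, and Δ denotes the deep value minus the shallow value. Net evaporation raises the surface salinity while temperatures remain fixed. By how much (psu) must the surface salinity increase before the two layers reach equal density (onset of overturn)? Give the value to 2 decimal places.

Neutral buoyancy requires −α(T_deep − T_surf) + β(S_deep − S_surf′) = 0.
S_surf′ = S_deep − (α/β)·ΔT = 33.89 − (1.1 × 10⁻⁴/8.1 × 10⁻⁴)·(+2.4) = 33.5641 psu.
Increase required: 33.5641 − 33.17 = 0.3941 psu.

0.39 psu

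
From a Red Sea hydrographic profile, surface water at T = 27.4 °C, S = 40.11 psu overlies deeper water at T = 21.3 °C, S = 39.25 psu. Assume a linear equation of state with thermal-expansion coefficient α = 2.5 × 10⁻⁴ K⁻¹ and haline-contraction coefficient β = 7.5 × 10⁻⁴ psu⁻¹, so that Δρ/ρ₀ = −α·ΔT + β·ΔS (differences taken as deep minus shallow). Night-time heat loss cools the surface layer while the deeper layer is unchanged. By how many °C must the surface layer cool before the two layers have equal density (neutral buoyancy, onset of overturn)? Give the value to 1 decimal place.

Neutral buoyancy requires Δρ = 0, i.e. −α(T_deep − T_surf′) + β(S_deep − S_surf) = 0.
T_surf′ = T_deep − (β/α)·ΔS = 21.3 − (7.5 × 10⁻⁴/2.5 × 10⁻⁴)·(-0.86) = 23.880 °C.
Cooling required: 27.4 − (23.880) = 3.520 °C.

3.5 °C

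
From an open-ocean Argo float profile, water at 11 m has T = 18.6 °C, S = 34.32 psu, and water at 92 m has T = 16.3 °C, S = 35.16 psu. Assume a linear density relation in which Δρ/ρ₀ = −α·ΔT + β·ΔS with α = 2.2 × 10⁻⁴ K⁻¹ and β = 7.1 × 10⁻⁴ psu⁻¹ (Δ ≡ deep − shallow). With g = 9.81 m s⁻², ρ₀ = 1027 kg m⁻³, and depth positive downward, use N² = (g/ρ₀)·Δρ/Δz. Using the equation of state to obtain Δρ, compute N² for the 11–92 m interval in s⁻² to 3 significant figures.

ΔT = -2.3 K, ΔS = +0.84 psu (deep − shallow).
Δρ/ρ₀ = −αΔT + βΔS = 5.06 × 10⁻⁴ + 5.964 × 10⁻⁴ = 1.1024 × 10⁻³, so Δρ ≈ 1.132 kg m⁻³.
N² = (g/ρ₀)·Δρ/Δz = g·(Δρ/ρ₀)/Δz = 9.81 × 1.1024 × 10⁻³ / 81 = 1.3351 × 10⁻⁴ s⁻² ≈ 1.34 × 10⁻⁴ s⁻².

1.34 × 10⁻⁴ s⁻²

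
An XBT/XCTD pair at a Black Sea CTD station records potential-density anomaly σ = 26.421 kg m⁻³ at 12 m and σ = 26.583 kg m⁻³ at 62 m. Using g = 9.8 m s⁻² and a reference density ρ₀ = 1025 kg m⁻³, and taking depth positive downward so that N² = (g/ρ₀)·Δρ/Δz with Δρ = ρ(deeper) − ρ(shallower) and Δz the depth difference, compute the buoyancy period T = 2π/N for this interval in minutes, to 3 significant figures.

18.8 min

Δρ = 1026.583 − 1026.421 = 0.162 kg m⁻³ over Δz = 62 − 12 = 50 m.
N² = (9.8/1025) × (0.162/50) = 3.0978 × 10⁻⁵ s⁻².
N = √(3.0978 × 10⁻⁵) = 5.5658 × 10⁻³ rad s⁻¹, so T = 2π/N = 1.1289 × 10³ s = 18.815 min ≈ 18.8 min.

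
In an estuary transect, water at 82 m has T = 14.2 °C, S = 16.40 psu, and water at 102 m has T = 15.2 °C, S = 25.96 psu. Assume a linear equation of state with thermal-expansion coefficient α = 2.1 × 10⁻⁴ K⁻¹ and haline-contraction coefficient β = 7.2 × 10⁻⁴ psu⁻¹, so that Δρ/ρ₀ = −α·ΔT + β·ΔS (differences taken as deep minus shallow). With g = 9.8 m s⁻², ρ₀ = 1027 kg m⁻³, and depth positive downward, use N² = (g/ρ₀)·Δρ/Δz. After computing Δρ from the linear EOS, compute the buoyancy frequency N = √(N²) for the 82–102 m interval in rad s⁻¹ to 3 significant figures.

0.0572 rad s⁻¹

ΔT = +1.0 K, ΔS = +9.56 psu (deep − shallow).
Δρ/ρ₀ = −αΔT + βΔS = -2.10 × 10⁻⁴ + 6.8832 × 10⁻³ = 6.6732 × 10⁻³, so Δρ ≈ 6.853 kg m⁻³.
N² = (g/ρ₀)·Δρ/Δz = g·(Δρ/ρ₀)/Δz = 9.8 × 6.6732 × 10⁻³ / 20 = 3.2699 × 10⁻³ s⁻².
N = √(3.2699 × 10⁻³) = 0.057183 rad s⁻¹ ≈ 0.0572 rad s⁻¹.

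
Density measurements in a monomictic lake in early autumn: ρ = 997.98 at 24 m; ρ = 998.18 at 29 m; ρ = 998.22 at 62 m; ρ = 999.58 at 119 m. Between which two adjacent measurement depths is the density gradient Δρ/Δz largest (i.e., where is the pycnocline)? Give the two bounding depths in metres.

24–29 m

Compute the density gradient over each adjacent pair:
  24–29 m: Δρ/Δz = 0.20/5 = 0.040 kg m⁻⁴
  29–62 m: Δρ/Δz = 0.04/33 = 1.2 × 10⁻³ kg m⁻⁴
  62–119 m: Δρ/Δz = 1.36/57 = 0.024 kg m⁻⁴
The largest gradient is in the 24–29 m interval — the pycnocline.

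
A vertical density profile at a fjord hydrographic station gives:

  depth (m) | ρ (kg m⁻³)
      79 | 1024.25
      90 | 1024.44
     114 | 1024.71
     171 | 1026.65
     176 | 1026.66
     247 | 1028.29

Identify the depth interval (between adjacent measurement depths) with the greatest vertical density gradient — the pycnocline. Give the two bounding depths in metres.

Compute the density gradient over each adjacent pair:
  79–90 m: Δρ/Δz = 0.19/11 = 0.017 kg m⁻⁴
  90–114 m: Δρ/Δz = 0.27/24 = 0.011 kg m⁻⁴
  114–171 m: Δρ/Δz = 1.94/57 = 0.034 kg m⁻⁴
  171–176 m: Δρ/Δz = 0.01/5 = 2.0 × 10⁻³ kg m⁻⁴
  176–247 m: Δρ/Δz = 1.63/71 = 0.023 kg m⁻⁴
The largest gradient is in the 114–171 m interval — the pycnocline.

114–171 m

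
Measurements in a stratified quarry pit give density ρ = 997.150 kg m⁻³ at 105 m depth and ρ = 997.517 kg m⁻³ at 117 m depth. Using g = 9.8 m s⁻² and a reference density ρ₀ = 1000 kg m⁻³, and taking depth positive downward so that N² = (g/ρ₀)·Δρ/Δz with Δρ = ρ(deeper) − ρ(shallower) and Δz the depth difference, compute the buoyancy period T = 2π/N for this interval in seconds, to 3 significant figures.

363 s

Δρ = 997.517 − 997.150 = 0.367 kg m⁻³ over Δz = 117 − 105 = 12 m.
N² = (9.8/1000) × (0.367/12) = 2.9972 × 10⁻⁴ s⁻².
N = √(2.9972 × 10⁻⁴) = 0.017312 rad s⁻¹, so T = 2π/N = 362.94 s ≈ 363 s.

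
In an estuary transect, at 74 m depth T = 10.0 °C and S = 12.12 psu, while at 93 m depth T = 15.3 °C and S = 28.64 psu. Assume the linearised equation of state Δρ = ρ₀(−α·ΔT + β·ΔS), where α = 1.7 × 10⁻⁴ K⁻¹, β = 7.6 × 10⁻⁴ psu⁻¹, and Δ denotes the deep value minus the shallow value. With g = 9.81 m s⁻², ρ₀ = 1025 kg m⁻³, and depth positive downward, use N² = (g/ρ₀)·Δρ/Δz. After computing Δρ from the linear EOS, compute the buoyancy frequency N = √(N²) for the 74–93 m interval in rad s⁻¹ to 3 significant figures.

0.0776 rad s⁻¹

ΔT = +5.3 K, ΔS = +16.52 psu (deep − shallow).
Δρ/ρ₀ = −αΔT + βΔS = -9.01 × 10⁻⁴ + 0.0125552 = 0.0116542, so Δρ ≈ 11.95 kg m⁻³.
N² = (g/ρ₀)·Δρ/Δz = g·(Δρ/ρ₀)/Δz = 9.81 × 0.0116542 / 19 = 6.0172 × 10⁻³ s⁻².
N = √(6.0172 × 10⁻³) = 0.077571 rad s⁻¹ ≈ 0.0776 rad s⁻¹.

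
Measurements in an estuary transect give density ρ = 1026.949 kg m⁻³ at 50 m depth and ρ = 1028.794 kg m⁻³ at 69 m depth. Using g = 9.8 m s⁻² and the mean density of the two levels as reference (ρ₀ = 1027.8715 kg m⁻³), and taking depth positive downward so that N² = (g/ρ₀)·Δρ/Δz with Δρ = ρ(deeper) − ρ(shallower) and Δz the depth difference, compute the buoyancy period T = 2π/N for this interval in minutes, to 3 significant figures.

Δρ = 1028.794 − 1026.949 = 1.845 kg m⁻³ over Δz = 69 − 50 = 19 m.
N² = (9.8/1027.8715) × (1.845/19) = 9.2583 × 10⁻⁴ s⁻².
N = √(9.2583 × 10⁻⁴) = 0.030427 rad s⁻¹, so T = 2π/N = 206.50 s = 3.4417 min ≈ 3.44 min.

3.44 min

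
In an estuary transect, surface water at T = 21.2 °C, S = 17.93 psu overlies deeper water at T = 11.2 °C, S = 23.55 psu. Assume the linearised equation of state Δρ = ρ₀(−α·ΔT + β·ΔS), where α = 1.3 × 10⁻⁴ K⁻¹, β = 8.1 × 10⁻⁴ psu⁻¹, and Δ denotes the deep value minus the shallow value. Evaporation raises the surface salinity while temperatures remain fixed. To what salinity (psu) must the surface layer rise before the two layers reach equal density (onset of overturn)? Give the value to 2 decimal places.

Neutral buoyancy requires −α(T_deep − T_surf) + β(S_deep − S_surf′) = 0.
S_surf′ = S_deep − (α/β)·ΔT = 23.55 − (1.3 × 10⁻⁴/8.1 × 10⁻⁴)·(-10.0) = 25.1549 psu.
Increase required: 25.1549 − 17.93 = 7.2249 psu.

25.15 psu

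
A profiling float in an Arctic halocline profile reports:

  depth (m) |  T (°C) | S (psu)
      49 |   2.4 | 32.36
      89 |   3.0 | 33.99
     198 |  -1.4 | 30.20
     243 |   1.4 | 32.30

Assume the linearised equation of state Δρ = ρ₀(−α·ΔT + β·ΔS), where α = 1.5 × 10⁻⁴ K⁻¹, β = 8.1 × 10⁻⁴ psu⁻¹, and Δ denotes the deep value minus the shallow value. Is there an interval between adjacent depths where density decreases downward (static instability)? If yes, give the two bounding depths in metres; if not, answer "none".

Evaluate Δρ/ρ₀ = −αΔT + βΔS across each adjacent pair:
  49–89 m: −αΔT+βΔS = −(1.5 × 10⁻⁴)(+0.6)+(8.1 × 10⁻⁴)(+1.63) = 1.2 × 10⁻³ → stable
  89–198 m: −αΔT+βΔS = −(1.5 × 10⁻⁴)(-4.4)+(8.1 × 10⁻⁴)(-3.79) = -2.4 × 10⁻³ → UNSTABLE
  198–243 m: −αΔT+βΔS = −(1.5 × 10⁻⁴)(+2.8)+(8.1 × 10⁻⁴)(+2.10) = 1.3 × 10⁻³ → stable
The 89–198 m interval has Δρ < 0: lighter water underlies denser water.

89–198 m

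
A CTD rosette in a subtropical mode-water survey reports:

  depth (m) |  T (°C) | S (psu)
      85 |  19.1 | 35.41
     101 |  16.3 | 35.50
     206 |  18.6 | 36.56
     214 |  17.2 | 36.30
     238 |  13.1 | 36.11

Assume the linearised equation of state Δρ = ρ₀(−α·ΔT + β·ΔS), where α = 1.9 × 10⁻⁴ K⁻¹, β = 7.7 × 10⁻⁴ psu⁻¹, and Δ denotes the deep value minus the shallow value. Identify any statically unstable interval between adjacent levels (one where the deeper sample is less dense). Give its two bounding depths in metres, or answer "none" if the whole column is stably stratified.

Evaluate Δρ/ρ₀ = −αΔT + βΔS across each adjacent pair:
  85–101 m: −αΔT+βΔS = −(1.9 × 10⁻⁴)(-2.8)+(7.7 × 10⁻⁴)(+0.09) = 6.0 × 10⁻⁴ → stable
  101–206 m: −αΔT+βΔS = −(1.9 × 10⁻⁴)(+2.3)+(7.7 × 10⁻⁴)(+1.06) = 3.8 × 10⁻⁴ → stable
  206–214 m: −αΔT+βΔS = −(1.9 × 10⁻⁴)(-1.4)+(7.7 × 10⁻⁴)(-0.26) = 6.6 × 10⁻⁵ → stable
  214–238 m: −αΔT+βΔS = −(1.9 × 10⁻⁴)(-4.1)+(7.7 × 10⁻⁴)(-0.19) = 6.3 × 10⁻⁴ → stable
Every interval has Δρ > 0: the column is stably stratified throughout.

none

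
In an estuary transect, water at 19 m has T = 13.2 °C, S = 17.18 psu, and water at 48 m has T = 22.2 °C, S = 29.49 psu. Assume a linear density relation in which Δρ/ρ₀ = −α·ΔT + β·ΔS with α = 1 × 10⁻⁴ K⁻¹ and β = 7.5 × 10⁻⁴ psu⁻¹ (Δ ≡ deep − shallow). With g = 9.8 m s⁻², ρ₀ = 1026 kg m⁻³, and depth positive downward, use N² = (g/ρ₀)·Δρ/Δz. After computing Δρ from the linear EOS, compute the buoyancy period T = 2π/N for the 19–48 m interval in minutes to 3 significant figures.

ΔT = +9.0 K, ΔS = +12.31 psu (deep − shallow).
Δρ/ρ₀ = −αΔT + βΔS = -9.00 × 10⁻⁴ + 9.2325 × 10⁻³ = 8.3325 × 10⁻³, so Δρ ≈ 8.549 kg m⁻³.
N² = (g/ρ₀)·Δρ/Δz = g·(Δρ/ρ₀)/Δz = 9.8 × 8.3325 × 10⁻³ / 29 = 2.8158 × 10⁻³ s⁻².
N = √(2.8158 × 10⁻³) = 0.053064 rad s⁻¹ → T = 2π/N = 118.41 s = 1.9735 min ≈ 1.97 min.

1.97 min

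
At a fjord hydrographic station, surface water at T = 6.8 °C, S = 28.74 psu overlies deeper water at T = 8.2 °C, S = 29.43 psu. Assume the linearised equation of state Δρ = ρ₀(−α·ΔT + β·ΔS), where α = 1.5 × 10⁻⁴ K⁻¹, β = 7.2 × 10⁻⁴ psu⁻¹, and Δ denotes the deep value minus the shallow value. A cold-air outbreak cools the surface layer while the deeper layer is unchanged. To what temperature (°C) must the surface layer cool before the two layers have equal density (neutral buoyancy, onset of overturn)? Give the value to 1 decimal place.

4.9 °C

Neutral buoyancy requires Δρ = 0, i.e. −α(T_deep − T_surf′) + β(S_deep − S_surf) = 0.
T_surf′ = T_deep − (β/α)·ΔS = 8.2 − (7.2 × 10⁻⁴/1.5 × 10⁻⁴)·(+0.69) = 4.888 °C.
Cooling required: 6.8 − (4.888) = 1.912 °C.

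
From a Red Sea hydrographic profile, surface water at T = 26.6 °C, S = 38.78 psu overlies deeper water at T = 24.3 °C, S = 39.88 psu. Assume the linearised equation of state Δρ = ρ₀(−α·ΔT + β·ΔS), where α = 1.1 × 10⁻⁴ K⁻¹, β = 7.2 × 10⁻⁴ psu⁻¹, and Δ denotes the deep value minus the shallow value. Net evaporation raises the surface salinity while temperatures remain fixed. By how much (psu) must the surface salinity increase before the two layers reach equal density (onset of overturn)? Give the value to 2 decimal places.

Neutral buoyancy requires −α(T_deep − T_surf) + β(S_deep − S_surf′) = 0.
S_surf′ = S_deep − (α/β)·ΔT = 39.88 − (1.1 × 10⁻⁴/7.2 × 10⁻⁴)·(-2.3) = 40.2314 psu.
Increase required: 40.2314 − 38.78 = 1.4514 psu.

1.45 psu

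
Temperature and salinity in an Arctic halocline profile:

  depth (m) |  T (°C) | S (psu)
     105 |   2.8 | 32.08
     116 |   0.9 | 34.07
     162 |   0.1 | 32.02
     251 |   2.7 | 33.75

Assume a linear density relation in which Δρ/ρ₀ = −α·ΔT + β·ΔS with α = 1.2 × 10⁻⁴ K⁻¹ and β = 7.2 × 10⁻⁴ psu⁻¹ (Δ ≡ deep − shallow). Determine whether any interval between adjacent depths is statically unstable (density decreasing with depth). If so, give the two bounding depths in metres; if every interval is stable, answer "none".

116–162 m

Evaluate Δρ/ρ₀ = −αΔT + βΔS across each adjacent pair:
  105–116 m: −αΔT+βΔS = −(1.2 × 10⁻⁴)(-1.9)+(7.2 × 10⁻⁴)(+1.99) = 1.7 × 10⁻³ → stable
  116–162 m: −αΔT+βΔS = −(1.2 × 10⁻⁴)(-0.8)+(7.2 × 10⁻⁴)(-2.05) = -1.4 × 10⁻³ → UNSTABLE
  162–251 m: −αΔT+βΔS = −(1.2 × 10⁻⁴)(+2.6)+(7.2 × 10⁻⁴)(+1.73) = 9.3 × 10⁻⁴ → stable
The 116–162 m interval has Δρ < 0: lighter water underlies denser water.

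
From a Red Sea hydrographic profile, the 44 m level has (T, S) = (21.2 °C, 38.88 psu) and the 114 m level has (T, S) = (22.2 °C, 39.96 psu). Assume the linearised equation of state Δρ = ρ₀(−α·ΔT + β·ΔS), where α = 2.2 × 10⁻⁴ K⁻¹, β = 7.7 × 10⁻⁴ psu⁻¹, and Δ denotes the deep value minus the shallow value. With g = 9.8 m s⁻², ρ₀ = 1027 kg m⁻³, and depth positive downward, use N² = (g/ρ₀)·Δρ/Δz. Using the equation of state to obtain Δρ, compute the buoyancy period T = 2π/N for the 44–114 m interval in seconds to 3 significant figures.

ΔT = +1.0 K, ΔS = +1.08 psu (deep − shallow).
Δρ/ρ₀ = −αΔT + βΔS = -2.20 × 10⁻⁴ + 8.316 × 10⁻⁴ = 6.116 × 10⁻⁴, so Δρ ≈ 0.6281 kg m⁻³.
N² = (g/ρ₀)·Δρ/Δz = g·(Δρ/ρ₀)/Δz = 9.8 × 6.116 × 10⁻⁴ / 70 = 8.5624 × 10⁻⁵ s⁻².
N = √(8.5624 × 10⁻⁵) = 9.2533 × 10⁻³ rad s⁻¹ → T = 2π/N = 679.02 s ≈ 679 s.

679 s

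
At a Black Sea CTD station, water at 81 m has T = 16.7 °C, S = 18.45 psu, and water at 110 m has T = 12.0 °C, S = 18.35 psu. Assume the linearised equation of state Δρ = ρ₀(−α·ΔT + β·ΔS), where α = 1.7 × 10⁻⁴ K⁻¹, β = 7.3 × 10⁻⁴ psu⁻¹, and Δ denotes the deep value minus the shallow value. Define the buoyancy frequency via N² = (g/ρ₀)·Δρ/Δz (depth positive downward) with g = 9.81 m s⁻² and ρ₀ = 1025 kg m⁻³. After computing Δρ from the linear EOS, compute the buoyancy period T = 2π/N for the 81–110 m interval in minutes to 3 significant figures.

6.68 min

ΔT = -4.7 K, ΔS = -0.10 psu (deep − shallow).
Δρ/ρ₀ = −αΔT + βΔS = 7.99 × 10⁻⁴ − 7.30 × 10⁻⁵ = 7.26 × 10⁻⁴, so Δρ ≈ 0.7442 kg m⁻³.
N² = (g/ρ₀)·Δρ/Δz = g·(Δρ/ρ₀)/Δz = 9.81 × 7.26 × 10⁻⁴ / 29 = 2.4559 × 10⁻⁴ s⁻².
N = √(2.4559 × 10⁻⁴) = 0.015671 rad s⁻¹ → T = 2π/N = 400.94 s = 6.6823 min ≈ 6.68 min.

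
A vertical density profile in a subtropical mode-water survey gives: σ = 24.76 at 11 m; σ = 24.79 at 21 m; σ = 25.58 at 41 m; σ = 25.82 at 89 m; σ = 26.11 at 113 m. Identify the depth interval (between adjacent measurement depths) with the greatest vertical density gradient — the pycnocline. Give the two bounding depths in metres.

21–41 m

Compute the density gradient over each adjacent pair:
  11–21 m: Δρ/Δz = 0.03/10 = 3.0 × 10⁻³ kg m⁻⁴
  21–41 m: Δρ/Δz = 0.79/20 = 0.040 kg m⁻⁴
  41–89 m: Δρ/Δz = 0.24/48 = 5.0 × 10⁻³ kg m⁻⁴
  89–113 m: Δρ/Δz = 0.29/24 = 0.012 kg m⁻⁴
The largest gradient is in the 21–41 m interval — the pycnocline.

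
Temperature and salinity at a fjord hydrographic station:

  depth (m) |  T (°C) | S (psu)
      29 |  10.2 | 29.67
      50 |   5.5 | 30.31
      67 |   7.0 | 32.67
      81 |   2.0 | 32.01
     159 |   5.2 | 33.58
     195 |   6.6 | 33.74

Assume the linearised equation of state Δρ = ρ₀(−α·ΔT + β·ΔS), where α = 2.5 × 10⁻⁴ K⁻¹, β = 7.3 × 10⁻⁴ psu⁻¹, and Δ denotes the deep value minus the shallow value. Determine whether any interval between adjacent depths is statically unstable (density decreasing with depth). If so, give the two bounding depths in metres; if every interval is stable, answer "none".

159–195 m

Evaluate Δρ/ρ₀ = −αΔT + βΔS across each adjacent pair:
  29–50 m: −αΔT+βΔS = −(2.5 × 10⁻⁴)(-4.7)+(7.3 × 10⁻⁴)(+0.64) = 1.6 × 10⁻³ → stable
  50–67 m: −αΔT+βΔS = −(2.5 × 10⁻⁴)(+1.5)+(7.3 × 10⁻⁴)(+2.36) = 1.3 × 10⁻³ → stable
  67–81 m: −αΔT+βΔS = −(2.5 × 10⁻⁴)(-5.0)+(7.3 × 10⁻⁴)(-0.66) = 7.7 × 10⁻⁴ → stable
  81–159 m: −αΔT+βΔS = −(2.5 × 10⁻⁴)(+3.2)+(7.3 × 10⁻⁴)(+1.57) = 3.5 × 10⁻⁴ → stable
  159–195 m: −αΔT+βΔS = −(2.5 × 10⁻⁴)(+1.4)+(7.3 × 10⁻⁴)(+0.16) = -2.3 × 10⁻⁴ → UNSTABLE
The 159–195 m interval has Δρ < 0: lighter water underlies denser water.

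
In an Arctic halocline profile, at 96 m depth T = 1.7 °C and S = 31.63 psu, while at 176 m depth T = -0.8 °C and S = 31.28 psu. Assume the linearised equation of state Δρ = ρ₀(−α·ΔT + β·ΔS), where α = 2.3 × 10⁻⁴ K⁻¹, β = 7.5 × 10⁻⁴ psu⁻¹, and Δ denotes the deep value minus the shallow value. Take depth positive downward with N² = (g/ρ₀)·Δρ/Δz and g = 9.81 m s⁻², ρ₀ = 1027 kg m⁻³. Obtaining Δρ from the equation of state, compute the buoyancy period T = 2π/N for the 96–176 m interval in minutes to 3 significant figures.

16.9 min

ΔT = -2.5 K, ΔS = -0.35 psu (deep − shallow).
Δρ/ρ₀ = −αΔT + βΔS = 5.75 × 10⁻⁴ − 2.625 × 10⁻⁴ = 3.125 × 10⁻⁴, so Δρ ≈ 0.3209 kg m⁻³.
N² = (g/ρ₀)·Δρ/Δz = g·(Δρ/ρ₀)/Δz = 9.81 × 3.125 × 10⁻⁴ / 80 = 3.8320 × 10⁻⁵ s⁻².
N = √(3.8320 × 10⁻⁵) = 6.1903 × 10⁻³ rad s⁻¹ → T = 2π/N = 1.0150 × 10³ s = 16.917 min ≈ 16.9 min.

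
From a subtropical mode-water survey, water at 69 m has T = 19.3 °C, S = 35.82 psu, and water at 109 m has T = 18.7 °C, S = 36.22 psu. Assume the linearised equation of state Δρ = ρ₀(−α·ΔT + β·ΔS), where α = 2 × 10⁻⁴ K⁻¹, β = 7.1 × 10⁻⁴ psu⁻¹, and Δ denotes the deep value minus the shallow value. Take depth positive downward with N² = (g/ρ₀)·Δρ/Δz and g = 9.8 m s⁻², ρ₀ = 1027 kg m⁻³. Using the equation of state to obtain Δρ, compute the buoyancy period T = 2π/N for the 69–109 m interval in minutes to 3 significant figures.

ΔT = -0.6 K, ΔS = +0.40 psu (deep − shallow).
Δρ/ρ₀ = −αΔT + βΔS = 1.20 × 10⁻⁴ + 2.84 × 10⁻⁴ = 4.04 × 10⁻⁴, so Δρ ≈ 0.4149 kg m⁻³.
N² = (g/ρ₀)·Δρ/Δz = g·(Δρ/ρ₀)/Δz = 9.8 × 4.04 × 10⁻⁴ / 40 = 9.8980 × 10⁻⁵ s⁻².
N = √(9.8980 × 10⁻⁵) = 9.9489 × 10⁻³ rad s⁻¹ → T = 2π/N = 631.55 s = 10.526 min ≈ 10.5 min.

10.5 min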